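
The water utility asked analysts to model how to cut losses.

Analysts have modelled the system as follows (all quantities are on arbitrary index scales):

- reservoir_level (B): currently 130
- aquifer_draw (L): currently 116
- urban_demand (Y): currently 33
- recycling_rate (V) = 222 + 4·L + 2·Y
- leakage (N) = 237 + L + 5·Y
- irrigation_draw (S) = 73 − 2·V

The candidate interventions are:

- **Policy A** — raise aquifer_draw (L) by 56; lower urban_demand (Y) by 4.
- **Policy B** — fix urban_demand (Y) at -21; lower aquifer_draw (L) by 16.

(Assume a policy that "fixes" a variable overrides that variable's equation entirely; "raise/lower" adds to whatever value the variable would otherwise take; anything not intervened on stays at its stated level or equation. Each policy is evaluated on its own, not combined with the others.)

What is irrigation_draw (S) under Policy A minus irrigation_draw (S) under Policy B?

-776

Policy A (L + 56, Y − 4):
  L = 116 + 56 = 172
  Y = 33 − 4 = 29
  V = 222 + 4·172 + 2·29 = 968
  S = 73 − 2·968 = -1863
Policy B (Y := -21, L − 16):
  L = 116 − 16 = 100
  Y = -21
  V = 222 + 4·100 + 2·(-21) = 580
  S = 73 − 2·580 = -1087
S: -1863 − (-1087) = -776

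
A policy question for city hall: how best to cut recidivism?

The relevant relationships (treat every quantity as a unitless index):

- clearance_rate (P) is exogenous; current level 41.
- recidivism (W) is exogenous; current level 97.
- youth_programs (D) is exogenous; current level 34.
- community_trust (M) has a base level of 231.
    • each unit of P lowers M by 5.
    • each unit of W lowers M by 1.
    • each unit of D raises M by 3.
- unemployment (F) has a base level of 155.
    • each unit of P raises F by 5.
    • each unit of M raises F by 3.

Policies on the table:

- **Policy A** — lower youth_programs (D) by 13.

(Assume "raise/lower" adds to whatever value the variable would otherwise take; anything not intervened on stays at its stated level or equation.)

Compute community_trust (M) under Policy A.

Policy A (D − 13):
  P = 41
  W = 97
  D = 34 − 13 = 21
  M = 231 − 5·41 − 97 + 3·21 = -8

-8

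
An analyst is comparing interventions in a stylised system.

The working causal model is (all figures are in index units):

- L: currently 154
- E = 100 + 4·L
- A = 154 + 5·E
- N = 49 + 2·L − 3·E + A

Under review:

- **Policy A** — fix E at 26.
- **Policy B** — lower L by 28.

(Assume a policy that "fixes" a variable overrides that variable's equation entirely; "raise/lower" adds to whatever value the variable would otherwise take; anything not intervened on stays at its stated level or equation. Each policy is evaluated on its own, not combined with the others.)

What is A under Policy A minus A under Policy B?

-2890

Policy A (E := 26):
  L = 154
  E = 26
  A = 154 + 5·26 = 284
Policy B (L − 28):
  L = 154 − 28 = 126
  E = 100 + 4·126 = 604
  A = 154 + 5·604 = 3174
A: 284 − 3174 = -2890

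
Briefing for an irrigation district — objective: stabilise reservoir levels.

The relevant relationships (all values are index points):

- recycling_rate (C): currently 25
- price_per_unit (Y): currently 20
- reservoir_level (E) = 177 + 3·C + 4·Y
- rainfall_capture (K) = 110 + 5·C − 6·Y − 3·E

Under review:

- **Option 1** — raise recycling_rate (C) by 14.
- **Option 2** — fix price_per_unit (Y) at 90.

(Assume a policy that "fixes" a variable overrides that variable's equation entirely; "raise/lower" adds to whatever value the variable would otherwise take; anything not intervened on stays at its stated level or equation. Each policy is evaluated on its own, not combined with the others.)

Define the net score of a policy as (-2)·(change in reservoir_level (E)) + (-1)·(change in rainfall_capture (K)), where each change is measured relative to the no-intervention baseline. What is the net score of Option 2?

700

Baseline:
  C = 25
  Y = 20
  E = 177 + 3·25 + 4·20 = 332
  K = 110 + 5·25 − 6·20 − 3·332 = -881
Option 2 (Y := 90):
  C = 25
  Y = 90
  E = 177 + 3·25 + 4·90 = 612
  K = 110 + 5·25 − 6·90 − 3·612 = -2141
ΔE = 612 − 332 = 280; ΔK = -2141 − (-881) = -1260
Score = (-2)·280 + (-1)·(-1260) = 700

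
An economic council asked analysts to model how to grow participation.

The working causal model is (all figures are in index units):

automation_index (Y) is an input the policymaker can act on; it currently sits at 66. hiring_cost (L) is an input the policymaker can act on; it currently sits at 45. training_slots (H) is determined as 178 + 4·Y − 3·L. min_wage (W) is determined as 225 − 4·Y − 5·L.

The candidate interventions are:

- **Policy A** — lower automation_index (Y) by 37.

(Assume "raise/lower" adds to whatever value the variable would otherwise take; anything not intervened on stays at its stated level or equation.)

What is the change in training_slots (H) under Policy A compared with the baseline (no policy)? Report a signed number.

Baseline:
  Y = 66
  L = 45
  H = 178 + 4·66 − 3·45 = 307
Policy A (Y − 37):
  Y = 66 − 37 = 29
  L = 45
  H = 178 + 4·29 − 3·45 = 159
Change in H: 159 − 307 = -148

-148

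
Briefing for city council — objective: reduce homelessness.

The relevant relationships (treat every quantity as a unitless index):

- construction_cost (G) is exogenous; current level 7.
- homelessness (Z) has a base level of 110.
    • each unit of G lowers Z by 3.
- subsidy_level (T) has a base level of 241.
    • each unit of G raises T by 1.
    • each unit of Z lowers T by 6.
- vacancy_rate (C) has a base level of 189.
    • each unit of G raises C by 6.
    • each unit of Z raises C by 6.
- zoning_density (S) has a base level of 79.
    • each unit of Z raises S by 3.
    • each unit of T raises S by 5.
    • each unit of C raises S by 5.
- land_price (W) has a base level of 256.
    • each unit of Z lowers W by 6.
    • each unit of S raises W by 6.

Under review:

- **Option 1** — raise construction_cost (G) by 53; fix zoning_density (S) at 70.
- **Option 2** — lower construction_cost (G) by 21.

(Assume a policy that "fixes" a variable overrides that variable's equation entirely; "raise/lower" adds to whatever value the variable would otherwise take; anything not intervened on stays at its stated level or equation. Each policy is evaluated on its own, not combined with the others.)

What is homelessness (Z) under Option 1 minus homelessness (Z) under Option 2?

-222

Option 1 (G + 53, S := 70):
  G = 7 + 53 = 60
  Z = 110 − 3·60 = -70
Option 2 (G − 21):
  G = 7 − 21 = -14
  Z = 110 − 3·(-14) = 152
Z: -70 − 152 = -222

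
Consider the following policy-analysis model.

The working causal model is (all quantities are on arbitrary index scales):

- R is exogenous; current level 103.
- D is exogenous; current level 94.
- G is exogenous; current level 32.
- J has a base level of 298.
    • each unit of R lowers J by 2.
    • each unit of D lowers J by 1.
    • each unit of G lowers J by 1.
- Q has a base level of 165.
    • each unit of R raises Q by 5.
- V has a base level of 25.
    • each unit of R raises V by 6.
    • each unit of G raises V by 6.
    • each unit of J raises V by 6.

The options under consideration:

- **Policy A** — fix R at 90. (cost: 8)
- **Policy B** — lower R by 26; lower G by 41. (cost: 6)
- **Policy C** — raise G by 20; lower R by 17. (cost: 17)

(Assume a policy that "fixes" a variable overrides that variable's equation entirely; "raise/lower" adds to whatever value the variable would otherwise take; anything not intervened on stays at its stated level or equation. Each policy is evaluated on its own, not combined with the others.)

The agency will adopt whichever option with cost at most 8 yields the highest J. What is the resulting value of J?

Policy A (R := 90):
  R = 90
  D = 94
  G = 32
  J = 298 − 2·90 − 94 − 32 = -8
Policy B (R − 26, G − 41):
  R = 103 − 26 = 77
  D = 94
  G = 32 − 41 = -9
  J = 298 − 2·77 − 94 − (-9) = 59
Comparing — Policy A: J=-8, Policy B: J=59. Highest is 59 (Policy B).

59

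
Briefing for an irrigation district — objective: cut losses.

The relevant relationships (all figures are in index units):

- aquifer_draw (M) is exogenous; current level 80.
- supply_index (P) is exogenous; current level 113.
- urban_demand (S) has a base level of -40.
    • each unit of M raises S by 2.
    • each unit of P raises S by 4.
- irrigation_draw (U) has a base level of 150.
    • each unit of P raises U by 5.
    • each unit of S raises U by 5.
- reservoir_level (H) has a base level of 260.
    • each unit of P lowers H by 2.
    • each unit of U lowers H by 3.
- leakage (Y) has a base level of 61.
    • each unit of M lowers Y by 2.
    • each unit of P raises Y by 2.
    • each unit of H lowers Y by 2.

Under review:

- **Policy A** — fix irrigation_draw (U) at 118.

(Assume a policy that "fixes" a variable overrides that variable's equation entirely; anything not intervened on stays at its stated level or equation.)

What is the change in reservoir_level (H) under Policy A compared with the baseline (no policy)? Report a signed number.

Baseline:
  M = 80
  P = 113
  S = -40 + 2·80 + 4·113 = 572
  U = 150 + 5·113 + 5·572 = 3575
  H = 260 − 2·113 − 3·3575 = -10691
Policy A (U := 118):
  M = 80
  P = 113
  S = -40 + 2·80 + 4·113 = 572
  U = 118
  H = 260 − 2·113 − 3·118 = -320
Change in H: -320 − (-10691) = 10371

10371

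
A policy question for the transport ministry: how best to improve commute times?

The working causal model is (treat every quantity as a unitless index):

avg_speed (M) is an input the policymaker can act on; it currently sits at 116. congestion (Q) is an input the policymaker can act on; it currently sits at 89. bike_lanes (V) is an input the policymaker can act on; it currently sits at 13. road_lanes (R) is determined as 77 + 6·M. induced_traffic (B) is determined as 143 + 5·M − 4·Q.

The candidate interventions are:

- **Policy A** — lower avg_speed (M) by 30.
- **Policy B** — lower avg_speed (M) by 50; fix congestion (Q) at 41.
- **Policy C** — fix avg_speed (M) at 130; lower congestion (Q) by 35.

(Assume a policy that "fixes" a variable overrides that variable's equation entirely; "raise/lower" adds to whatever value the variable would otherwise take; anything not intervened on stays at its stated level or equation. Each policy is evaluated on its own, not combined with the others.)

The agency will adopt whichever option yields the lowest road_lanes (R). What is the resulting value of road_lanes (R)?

Policy A (M − 30):
  M = 116 − 30 = 86
  R = 77 + 6·86 = 593
Policy B (M − 50, Q := 41):
  M = 116 − 50 = 66
  R = 77 + 6·66 = 473
Policy C (M := 130, Q − 35):
  M = 130
  R = 77 + 6·130 = 857
Comparing — Policy A: R=593, Policy B: R=473, Policy C: R=857. Lowest is 473 (Policy B).

473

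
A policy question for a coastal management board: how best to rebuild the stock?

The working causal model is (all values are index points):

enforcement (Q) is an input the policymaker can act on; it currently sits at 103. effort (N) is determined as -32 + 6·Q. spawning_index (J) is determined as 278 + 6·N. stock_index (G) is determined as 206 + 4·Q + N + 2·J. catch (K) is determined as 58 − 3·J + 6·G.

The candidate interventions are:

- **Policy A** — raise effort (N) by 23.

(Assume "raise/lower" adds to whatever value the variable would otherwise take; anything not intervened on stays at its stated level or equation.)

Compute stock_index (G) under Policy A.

9091

Policy A (N + 23):
  Q = 103
  N = -32 + 6·103 (+23 from intervention) = 609
  J = 278 + 6·609 = 3932
  G = 206 + 4·103 + 609 + 2·3932 = 9091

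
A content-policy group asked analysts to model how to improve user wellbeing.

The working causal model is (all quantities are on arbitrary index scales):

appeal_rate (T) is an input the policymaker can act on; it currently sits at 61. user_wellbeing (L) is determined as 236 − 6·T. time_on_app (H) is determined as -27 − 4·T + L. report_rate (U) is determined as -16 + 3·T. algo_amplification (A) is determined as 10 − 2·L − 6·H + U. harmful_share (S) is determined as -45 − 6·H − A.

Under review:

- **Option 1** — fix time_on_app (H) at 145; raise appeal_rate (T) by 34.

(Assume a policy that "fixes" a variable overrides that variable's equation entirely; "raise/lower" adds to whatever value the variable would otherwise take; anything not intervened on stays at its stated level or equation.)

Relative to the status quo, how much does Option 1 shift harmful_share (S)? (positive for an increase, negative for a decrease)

Baseline:
  T = 61
  L = 236 − 6·61 = -130
  H = -27 − 4·61 + (-130) = -401
  U = -16 + 3·61 = 167
  A = 10 − 2·(-130) − 6·(-401) + 167 = 2843
  S = -45 − 6·(-401) − 2843 = -482
Option 1 (H := 145, T + 34):
  T = 61 + 34 = 95
  L = 236 − 6·95 = -334
  H = 145
  U = -16 + 3·95 = 269
  A = 10 − 2·(-334) − 6·145 + 269 = 77
  S = -45 − 6·145 − 77 = -992
Change in S: -992 − (-482) = -510

-510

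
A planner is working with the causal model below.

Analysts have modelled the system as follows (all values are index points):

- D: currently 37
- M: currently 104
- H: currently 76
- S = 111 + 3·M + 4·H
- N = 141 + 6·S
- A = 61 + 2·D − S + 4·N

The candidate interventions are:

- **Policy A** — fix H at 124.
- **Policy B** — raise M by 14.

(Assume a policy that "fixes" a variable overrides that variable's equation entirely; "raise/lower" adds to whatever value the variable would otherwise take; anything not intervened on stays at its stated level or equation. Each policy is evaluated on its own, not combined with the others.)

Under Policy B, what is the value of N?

Policy B (M + 14):
  M = 104 + 14 = 118
  H = 76
  S = 111 + 3·118 + 4·76 = 769
  N = 141 + 6·769 = 4755

4755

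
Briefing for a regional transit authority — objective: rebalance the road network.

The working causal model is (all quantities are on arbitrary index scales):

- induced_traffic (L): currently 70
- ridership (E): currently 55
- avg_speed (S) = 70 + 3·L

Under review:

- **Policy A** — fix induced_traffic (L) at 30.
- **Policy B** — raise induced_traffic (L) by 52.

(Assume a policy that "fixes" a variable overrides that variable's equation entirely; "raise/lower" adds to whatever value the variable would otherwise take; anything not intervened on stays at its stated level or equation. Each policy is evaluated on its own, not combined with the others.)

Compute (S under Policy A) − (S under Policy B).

Policy A (L := 30):
  L = 30
  S = 70 + 3·30 = 160
Policy B (L + 52):
  L = 70 + 52 = 122
  S = 70 + 3·122 = 436
S: 160 − 436 = -276

-276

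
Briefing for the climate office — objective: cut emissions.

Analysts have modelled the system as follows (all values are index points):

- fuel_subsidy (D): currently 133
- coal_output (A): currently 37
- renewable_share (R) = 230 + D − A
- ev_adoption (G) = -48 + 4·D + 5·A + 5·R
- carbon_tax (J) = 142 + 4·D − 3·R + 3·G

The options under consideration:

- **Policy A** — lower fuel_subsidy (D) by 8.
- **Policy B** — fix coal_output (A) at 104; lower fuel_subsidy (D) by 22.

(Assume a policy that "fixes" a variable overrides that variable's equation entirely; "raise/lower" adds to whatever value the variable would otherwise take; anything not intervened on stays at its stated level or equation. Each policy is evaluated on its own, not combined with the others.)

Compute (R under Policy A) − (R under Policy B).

81

Policy A (D − 8):
  D = 133 − 8 = 125
  A = 37
  R = 230 + 125 − 37 = 318
Policy B (A := 104, D − 22):
  D = 133 − 22 = 111
  A = 104
  R = 230 + 111 − 104 = 237
R: 318 − 237 = 81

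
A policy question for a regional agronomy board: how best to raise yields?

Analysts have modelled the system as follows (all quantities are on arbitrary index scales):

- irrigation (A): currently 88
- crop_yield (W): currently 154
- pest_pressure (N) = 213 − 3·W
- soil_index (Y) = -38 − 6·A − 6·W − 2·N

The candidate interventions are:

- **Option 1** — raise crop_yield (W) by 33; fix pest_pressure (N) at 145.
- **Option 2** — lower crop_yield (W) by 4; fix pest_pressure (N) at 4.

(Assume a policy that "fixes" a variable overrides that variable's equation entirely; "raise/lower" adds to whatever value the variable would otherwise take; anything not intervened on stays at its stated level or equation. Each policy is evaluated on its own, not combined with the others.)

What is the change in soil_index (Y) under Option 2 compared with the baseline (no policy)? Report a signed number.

Baseline:
  A = 88
  W = 154
  N = 213 − 3·154 = -249
  Y = -38 − 6·88 − 6·154 − 2·(-249) = -992
Option 2 (W − 4, N := 4):
  A = 88
  W = 154 − 4 = 150
  N = 4
  Y = -38 − 6·88 − 6·150 − 2·4 = -1474
Change in Y: -1474 − (-992) = -482

-482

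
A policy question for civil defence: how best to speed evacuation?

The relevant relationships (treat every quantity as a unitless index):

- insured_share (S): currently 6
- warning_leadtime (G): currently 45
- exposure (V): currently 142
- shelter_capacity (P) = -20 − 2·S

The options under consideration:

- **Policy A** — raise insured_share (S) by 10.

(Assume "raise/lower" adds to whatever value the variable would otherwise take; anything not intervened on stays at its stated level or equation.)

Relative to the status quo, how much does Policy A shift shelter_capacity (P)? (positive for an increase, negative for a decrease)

Baseline:
  S = 6
  P = -20 − 2·6 = -32
Policy A (S + 10):
  S = 6 + 10 = 16
  P = -20 − 2·16 = -52
Change in P: -52 − (-32) = -20

-20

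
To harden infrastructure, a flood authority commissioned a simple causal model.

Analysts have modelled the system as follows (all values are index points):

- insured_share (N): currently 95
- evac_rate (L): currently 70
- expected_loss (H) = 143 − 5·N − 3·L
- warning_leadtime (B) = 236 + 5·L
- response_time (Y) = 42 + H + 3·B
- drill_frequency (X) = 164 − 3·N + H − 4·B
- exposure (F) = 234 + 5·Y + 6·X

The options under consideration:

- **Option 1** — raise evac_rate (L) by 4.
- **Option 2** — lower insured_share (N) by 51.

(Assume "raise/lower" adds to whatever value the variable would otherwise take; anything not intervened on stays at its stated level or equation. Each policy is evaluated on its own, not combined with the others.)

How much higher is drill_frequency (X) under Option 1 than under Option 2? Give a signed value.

-500

Option 1 (L + 4):
  N = 95
  L = 70 + 4 = 74
  H = 143 − 5·95 − 3·74 = -554
  B = 236 + 5·74 = 606
  X = 164 − 3·95 + (-554) − 4·606 = -3099
Option 2 (N − 51):
  N = 95 − 51 = 44
  L = 70
  H = 143 − 5·44 − 3·70 = -287
  B = 236 + 5·70 = 586
  X = 164 − 3·44 + (-287) − 4·586 = -2599
X: -3099 − (-2599) = -500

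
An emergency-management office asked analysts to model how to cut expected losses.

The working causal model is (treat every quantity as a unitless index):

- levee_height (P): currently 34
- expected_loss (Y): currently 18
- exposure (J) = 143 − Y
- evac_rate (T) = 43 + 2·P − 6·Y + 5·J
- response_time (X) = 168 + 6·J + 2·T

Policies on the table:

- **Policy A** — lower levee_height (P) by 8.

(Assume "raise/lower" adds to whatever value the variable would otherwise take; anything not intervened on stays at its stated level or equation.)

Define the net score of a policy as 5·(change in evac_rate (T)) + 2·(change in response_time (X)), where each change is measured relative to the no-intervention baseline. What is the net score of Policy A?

Baseline:
  P = 34
  Y = 18
  J = 143 − 18 = 125
  T = 43 + 2·34 − 6·18 + 5·125 = 628
  X = 168 + 6·125 + 2·628 = 2174
Policy A (P − 8):
  P = 34 − 8 = 26
  Y = 18
  J = 143 − 18 = 125
  T = 43 + 2·26 − 6·18 + 5·125 = 612
  X = 168 + 6·125 + 2·612 = 2142
ΔT = 612 − 628 = -16; ΔX = 2142 − 2174 = -32
Score = 5·(-16) + 2·(-32) = -144

-144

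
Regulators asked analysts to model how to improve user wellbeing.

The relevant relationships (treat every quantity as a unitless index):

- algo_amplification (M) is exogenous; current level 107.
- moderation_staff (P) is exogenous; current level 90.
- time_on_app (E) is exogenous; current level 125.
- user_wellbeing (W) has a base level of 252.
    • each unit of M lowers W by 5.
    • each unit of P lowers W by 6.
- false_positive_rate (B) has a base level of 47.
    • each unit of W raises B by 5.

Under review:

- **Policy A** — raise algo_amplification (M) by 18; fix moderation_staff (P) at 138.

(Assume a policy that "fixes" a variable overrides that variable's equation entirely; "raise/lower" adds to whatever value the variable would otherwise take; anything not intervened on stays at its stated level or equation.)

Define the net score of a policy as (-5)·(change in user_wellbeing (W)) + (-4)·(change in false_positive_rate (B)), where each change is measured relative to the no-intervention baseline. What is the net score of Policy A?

9450

Baseline:
  M = 107
  P = 90
  W = 252 − 5·107 − 6·90 = -823
  B = 47 + 5·(-823) = -4068
Policy A (M + 18, P := 138):
  M = 107 + 18 = 125
  P = 138
  W = 252 − 5·125 − 6·138 = -1201
  B = 47 + 5·(-1201) = -5958
ΔW = -1201 − (-823) = -378; ΔB = -5958 − (-4068) = -1890
Score = (-5)·(-378) + (-4)·(-1890) = 9450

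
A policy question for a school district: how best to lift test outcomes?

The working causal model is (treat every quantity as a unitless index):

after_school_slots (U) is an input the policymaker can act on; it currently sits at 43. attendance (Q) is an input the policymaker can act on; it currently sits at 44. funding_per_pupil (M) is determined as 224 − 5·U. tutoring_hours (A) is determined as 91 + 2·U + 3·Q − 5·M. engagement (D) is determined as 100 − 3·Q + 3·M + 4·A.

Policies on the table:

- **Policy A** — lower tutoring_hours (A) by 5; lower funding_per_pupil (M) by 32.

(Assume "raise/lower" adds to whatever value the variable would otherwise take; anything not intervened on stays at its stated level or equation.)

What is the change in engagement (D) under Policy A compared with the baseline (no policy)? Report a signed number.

524

Baseline:
  U = 43
  Q = 44
  M = 224 − 5·43 = 9
  A = 91 + 2·43 + 3·44 − 5·9 = 264
  D = 100 − 3·44 + 3·9 + 4·264 = 1051
Policy A (A − 5, M − 32):
  U = 43
  Q = 44
  M = 224 − 5·43 (−32 from intervention) = -23
  A = 91 + 2·43 + 3·44 − 5·(-23) (−5 from intervention) = 419
  D = 100 − 3·44 + 3·(-23) + 4·419 = 1575
Change in D: 1575 − 1051 = 524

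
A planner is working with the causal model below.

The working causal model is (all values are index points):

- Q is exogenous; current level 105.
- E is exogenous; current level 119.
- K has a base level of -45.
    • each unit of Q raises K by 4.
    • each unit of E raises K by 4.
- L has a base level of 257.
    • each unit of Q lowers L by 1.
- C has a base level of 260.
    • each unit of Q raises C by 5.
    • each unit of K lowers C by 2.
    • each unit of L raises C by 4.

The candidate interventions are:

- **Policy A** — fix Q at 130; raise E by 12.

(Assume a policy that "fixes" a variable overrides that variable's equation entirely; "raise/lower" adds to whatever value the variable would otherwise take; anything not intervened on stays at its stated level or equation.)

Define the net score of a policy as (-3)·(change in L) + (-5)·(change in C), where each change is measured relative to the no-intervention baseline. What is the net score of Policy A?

Baseline:
  Q = 105
  E = 119
  K = -45 + 4·105 + 4·119 = 851
  L = 257 − 105 = 152
  C = 260 + 5·105 − 2·851 + 4·152 = -309
Policy A (Q := 130, E + 12):
  Q = 130
  E = 119 + 12 = 131
  K = -45 + 4·130 + 4·131 = 999
  L = 257 − 130 = 127
  C = 260 + 5·130 − 2·999 + 4·127 = -580
ΔL = 127 − 152 = -25; ΔC = -580 − (-309) = -271
Score = (-3)·(-25) + (-5)·(-271) = 1430

1430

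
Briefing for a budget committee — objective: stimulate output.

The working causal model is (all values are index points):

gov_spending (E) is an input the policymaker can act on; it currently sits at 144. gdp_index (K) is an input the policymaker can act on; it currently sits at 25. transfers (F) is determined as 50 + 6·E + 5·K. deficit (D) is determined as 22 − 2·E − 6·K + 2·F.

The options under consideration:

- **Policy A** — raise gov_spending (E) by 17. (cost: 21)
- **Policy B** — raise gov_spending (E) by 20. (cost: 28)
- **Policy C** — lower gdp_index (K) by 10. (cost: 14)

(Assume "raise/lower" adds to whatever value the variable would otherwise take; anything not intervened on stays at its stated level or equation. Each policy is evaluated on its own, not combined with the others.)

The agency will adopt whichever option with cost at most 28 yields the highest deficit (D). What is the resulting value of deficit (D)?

1862

Policy A (E + 17):
  E = 144 + 17 = 161
  K = 25
  F = 50 + 6·161 + 5·25 = 1141
  D = 22 − 2·161 − 6·25 + 2·1141 = 1832
Policy B (E + 20):
  E = 144 + 20 = 164
  K = 25
  F = 50 + 6·164 + 5·25 = 1159
  D = 22 − 2·164 − 6·25 + 2·1159 = 1862
Policy C (K − 10):
  E = 144
  K = 25 − 10 = 15
  F = 50 + 6·144 + 5·15 = 989
  D = 22 − 2·144 − 6·15 + 2·989 = 1622
Comparing — Policy A: D=1832, Policy B: D=1862, Policy C: D=1622. Highest is 1862 (Policy B).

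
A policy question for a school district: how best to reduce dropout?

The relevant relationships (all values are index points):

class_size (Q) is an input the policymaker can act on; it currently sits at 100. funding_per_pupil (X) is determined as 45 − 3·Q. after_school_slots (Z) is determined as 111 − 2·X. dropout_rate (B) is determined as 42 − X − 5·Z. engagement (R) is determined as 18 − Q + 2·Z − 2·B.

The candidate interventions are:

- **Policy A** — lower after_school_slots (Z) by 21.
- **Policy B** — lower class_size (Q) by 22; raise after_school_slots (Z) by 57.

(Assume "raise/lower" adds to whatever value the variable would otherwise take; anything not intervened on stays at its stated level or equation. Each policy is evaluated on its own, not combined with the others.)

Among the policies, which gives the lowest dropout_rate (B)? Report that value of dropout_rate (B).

Policy A (Z − 21):
  Q = 100
  X = 45 − 3·100 = -255
  Z = 111 − 2·(-255) (−21 from intervention) = 600
  B = 42 − (-255) − 5·600 = -2703
Policy B (Q − 22, Z + 57):
  Q = 100 − 22 = 78
  X = 45 − 3·78 = -189
  Z = 111 − 2·(-189) (+57 from intervention) = 546
  B = 42 − (-189) − 5·546 = -2499
Comparing — Policy A: B=-2703, Policy B: B=-2499. Lowest is -2703 (Policy A).

-2703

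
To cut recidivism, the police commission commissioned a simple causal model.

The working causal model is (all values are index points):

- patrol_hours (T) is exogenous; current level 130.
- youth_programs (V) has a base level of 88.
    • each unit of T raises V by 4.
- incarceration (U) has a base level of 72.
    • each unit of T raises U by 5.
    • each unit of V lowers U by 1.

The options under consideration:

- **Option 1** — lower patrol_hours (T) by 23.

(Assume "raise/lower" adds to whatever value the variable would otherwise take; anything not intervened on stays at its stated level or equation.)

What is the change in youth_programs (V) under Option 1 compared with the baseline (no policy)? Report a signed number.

Baseline:
  T = 130
  V = 88 + 4·130 = 608
Option 1 (T − 23):
  T = 130 − 23 = 107
  V = 88 + 4·107 = 516
Change in V: 516 − 608 = -92

-92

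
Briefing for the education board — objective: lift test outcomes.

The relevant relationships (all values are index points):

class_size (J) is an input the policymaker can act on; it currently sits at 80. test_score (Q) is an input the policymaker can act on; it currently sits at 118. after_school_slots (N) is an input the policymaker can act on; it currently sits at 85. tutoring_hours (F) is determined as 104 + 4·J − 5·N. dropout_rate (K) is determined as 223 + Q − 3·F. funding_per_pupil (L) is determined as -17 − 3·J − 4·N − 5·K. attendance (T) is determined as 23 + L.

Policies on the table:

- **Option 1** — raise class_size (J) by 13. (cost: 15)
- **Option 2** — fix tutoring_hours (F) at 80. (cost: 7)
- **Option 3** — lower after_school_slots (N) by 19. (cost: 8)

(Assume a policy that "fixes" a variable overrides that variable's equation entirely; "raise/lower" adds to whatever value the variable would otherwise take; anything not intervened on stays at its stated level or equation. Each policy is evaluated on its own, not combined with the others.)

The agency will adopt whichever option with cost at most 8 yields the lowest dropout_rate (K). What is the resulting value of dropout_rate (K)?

59

Option 2 (F := 80):
  J = 80
  Q = 118
  N = 85
  F = 80
  K = 223 + 118 − 3·80 = 101
Option 3 (N − 19):
  J = 80
  Q = 118
  N = 85 − 19 = 66
  F = 104 + 4·80 − 5·66 = 94
  K = 223 + 118 − 3·94 = 59
Comparing — Option 2: K=101, Option 3: K=59. Lowest is 59 (Option 3).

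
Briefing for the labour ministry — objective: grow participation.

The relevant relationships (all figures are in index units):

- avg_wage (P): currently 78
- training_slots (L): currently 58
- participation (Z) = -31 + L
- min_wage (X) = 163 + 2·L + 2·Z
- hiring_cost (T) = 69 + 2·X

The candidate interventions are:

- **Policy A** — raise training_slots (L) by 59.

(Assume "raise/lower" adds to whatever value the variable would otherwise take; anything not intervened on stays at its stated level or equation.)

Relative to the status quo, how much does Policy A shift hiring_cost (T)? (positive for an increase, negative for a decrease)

472

Baseline:
  L = 58
  Z = -31 + 58 = 27
  X = 163 + 2·58 + 2·27 = 333
  T = 69 + 2·333 = 735
Policy A (L + 59):
  L = 58 + 59 = 117
  Z = -31 + 117 = 86
  X = 163 + 2·117 + 2·86 = 569
  T = 69 + 2·569 = 1207
Change in T: 1207 − 735 = 472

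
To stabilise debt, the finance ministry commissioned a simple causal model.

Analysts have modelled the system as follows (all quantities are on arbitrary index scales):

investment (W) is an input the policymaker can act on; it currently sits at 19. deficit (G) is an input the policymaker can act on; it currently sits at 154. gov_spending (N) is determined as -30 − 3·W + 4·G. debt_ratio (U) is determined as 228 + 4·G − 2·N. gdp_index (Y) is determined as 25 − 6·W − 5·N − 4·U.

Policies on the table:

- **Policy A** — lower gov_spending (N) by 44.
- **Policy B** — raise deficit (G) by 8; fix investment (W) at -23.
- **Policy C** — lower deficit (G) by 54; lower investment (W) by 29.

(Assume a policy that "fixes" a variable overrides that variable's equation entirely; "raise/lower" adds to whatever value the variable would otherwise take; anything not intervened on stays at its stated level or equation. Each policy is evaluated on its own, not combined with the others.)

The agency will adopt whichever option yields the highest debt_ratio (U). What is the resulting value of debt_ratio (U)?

-126

Policy A (N − 44):
  W = 19
  G = 154
  N = -30 − 3·19 + 4·154 (−44 from intervention) = 485
  U = 228 + 4·154 − 2·485 = -126
Policy B (G + 8, W := -23):
  W = -23
  G = 154 + 8 = 162
  N = -30 − 3·(-23) + 4·162 = 687
  U = 228 + 4·162 − 2·687 = -498
Policy C (G − 54, W − 29):
  W = 19 − 29 = -10
  G = 154 − 54 = 100
  N = -30 − 3·(-10) + 4·100 = 400
  U = 228 + 4·100 − 2·400 = -172
Comparing — Policy A: U=-126, Policy B: U=-498, Policy C: U=-172. Highest is -126 (Policy A).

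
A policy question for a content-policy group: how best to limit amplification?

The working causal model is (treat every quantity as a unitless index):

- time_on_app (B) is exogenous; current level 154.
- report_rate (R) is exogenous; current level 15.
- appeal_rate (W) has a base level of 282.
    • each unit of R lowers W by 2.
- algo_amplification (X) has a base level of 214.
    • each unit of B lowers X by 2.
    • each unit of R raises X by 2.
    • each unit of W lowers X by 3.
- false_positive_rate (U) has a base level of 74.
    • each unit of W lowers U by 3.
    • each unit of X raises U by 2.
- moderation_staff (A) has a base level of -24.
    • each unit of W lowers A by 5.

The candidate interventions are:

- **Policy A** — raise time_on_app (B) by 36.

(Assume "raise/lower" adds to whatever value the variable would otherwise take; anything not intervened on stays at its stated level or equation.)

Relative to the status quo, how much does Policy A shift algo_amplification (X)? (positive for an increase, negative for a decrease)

Baseline:
  B = 154
  R = 15
  W = 282 − 2·15 = 252
  X = 214 − 2·154 + 2·15 − 3·252 = -820
Policy A (B + 36):
  B = 154 + 36 = 190
  R = 15
  W = 282 − 2·15 = 252
  X = 214 − 2·190 + 2·15 − 3·252 = -892
Change in X: -892 − (-820) = -72

-72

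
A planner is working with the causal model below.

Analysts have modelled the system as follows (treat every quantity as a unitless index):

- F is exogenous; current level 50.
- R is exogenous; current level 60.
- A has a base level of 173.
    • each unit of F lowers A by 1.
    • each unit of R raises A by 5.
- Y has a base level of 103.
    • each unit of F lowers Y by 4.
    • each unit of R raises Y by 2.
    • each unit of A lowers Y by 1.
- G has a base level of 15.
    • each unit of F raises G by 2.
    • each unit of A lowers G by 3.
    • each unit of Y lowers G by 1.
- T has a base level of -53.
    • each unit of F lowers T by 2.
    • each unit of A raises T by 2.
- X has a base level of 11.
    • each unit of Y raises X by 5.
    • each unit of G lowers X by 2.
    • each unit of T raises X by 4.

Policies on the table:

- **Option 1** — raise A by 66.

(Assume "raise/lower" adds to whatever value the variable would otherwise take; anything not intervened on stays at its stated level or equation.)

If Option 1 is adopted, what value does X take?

Option 1 (A + 66):
  F = 50
  R = 60
  A = 173 − 50 + 5·60 (+66 from intervention) = 489
  Y = 103 − 4·50 + 2·60 − 489 = -466
  G = 15 + 2·50 − 3·489 − (-466) = -886
  T = -53 − 2·50 + 2·489 = 825
  X = 11 + 5·(-466) − 2·(-886) + 4·825 = 2753

2753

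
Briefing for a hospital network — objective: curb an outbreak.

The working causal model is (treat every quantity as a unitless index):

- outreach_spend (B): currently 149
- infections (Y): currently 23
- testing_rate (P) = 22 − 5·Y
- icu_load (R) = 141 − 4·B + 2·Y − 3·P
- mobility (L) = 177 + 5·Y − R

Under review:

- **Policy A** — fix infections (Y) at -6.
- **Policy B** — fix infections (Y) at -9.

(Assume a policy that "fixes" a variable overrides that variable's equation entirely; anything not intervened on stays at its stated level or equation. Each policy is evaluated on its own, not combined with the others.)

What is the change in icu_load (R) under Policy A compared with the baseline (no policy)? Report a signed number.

Baseline:
  B = 149
  Y = 23
  P = 22 − 5·23 = -93
  R = 141 − 4·149 + 2·23 − 3·(-93) = -130
Policy A (Y := -6):
  B = 149
  Y = -6
  P = 22 − 5·(-6) = 52
  R = 141 − 4·149 + 2·(-6) − 3·52 = -623
Change in R: -623 − (-130) = -493

-493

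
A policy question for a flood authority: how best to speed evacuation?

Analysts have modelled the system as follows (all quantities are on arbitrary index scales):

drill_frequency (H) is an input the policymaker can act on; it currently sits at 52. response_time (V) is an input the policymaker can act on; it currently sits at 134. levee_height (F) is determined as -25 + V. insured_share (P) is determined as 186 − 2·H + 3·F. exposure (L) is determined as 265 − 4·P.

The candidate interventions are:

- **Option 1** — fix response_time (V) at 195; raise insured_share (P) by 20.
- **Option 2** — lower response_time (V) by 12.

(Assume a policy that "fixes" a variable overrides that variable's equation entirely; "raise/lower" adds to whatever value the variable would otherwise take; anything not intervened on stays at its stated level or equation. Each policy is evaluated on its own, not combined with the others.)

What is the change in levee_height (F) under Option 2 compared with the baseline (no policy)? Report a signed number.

-12

Baseline:
  V = 134
  F = -25 + 134 = 109
Option 2 (V − 12):
  V = 134 − 12 = 122
  F = -25 + 122 = 97
Change in F: 97 − 109 = -12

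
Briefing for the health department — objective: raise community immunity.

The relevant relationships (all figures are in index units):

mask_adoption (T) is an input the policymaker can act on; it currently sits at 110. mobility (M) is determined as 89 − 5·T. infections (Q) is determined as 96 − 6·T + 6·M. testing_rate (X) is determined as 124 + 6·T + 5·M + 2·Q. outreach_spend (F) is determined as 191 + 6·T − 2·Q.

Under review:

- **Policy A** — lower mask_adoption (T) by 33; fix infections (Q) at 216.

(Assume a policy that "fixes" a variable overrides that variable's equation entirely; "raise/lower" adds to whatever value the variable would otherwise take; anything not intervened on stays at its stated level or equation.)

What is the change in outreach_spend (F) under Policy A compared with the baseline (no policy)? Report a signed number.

Baseline:
  T = 110
  M = 89 − 5·110 = -461
  Q = 96 − 6·110 + 6·(-461) = -3330
  F = 191 + 6·110 − 2·(-3330) = 7511
Policy A (T − 33, Q := 216):
  T = 110 − 33 = 77
  M = 89 − 5·77 = -296
  Q = 216
  F = 191 + 6·77 − 2·216 = 221
Change in F: 221 − 7511 = -7290

-7290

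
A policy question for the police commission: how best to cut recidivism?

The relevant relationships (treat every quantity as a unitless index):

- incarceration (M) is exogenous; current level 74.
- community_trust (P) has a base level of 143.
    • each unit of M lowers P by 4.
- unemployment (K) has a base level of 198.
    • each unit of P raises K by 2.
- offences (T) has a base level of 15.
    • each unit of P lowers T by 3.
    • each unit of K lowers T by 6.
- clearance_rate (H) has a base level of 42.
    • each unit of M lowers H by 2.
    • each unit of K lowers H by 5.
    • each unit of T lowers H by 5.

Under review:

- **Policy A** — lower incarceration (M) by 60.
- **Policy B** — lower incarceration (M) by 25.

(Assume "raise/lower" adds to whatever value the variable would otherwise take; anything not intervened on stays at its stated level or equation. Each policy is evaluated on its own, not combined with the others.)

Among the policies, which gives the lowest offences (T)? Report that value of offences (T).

-2478

Policy A (M − 60):
  M = 74 − 60 = 14
  P = 143 − 4·14 = 87
  K = 198 + 2·87 = 372
  T = 15 − 3·87 − 6·372 = -2478
Policy B (M − 25):
  M = 74 − 25 = 49
  P = 143 − 4·49 = -53
  K = 198 + 2·(-53) = 92
  T = 15 − 3·(-53) − 6·92 = -378
Comparing — Policy A: T=-2478, Policy B: T=-378. Lowest is -2478 (Policy A).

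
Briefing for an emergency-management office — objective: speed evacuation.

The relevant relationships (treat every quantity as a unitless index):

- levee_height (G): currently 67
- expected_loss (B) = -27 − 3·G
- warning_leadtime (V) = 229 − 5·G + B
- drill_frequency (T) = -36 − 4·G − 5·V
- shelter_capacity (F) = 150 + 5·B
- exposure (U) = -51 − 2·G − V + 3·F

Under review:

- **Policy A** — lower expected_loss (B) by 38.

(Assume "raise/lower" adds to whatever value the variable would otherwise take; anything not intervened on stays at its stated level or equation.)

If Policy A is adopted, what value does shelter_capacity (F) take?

Policy A (B − 38):
  G = 67
  B = -27 − 3·67 (−38 from intervention) = -266
  F = 150 + 5·(-266) = -1180

-1180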